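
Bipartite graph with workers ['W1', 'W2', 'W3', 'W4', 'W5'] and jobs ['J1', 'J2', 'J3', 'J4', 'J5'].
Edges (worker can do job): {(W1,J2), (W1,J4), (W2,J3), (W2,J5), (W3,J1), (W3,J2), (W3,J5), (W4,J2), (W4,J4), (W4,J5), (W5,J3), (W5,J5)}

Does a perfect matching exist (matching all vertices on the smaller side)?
Yes, perfect matching exists (size 5)

Perfect matching: {(W1,J2), (W2,J3), (W3,J1), (W4,J4), (W5,J5)}
All 5 vertices on the smaller side are matched.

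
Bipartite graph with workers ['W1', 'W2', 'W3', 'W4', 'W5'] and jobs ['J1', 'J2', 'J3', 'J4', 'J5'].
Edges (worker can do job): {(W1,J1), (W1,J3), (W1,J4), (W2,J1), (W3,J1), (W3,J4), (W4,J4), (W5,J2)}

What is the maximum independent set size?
Maximum independent set = 6

By König's theorem:
- Min vertex cover = Max matching = 4
- Max independent set = Total vertices - Min vertex cover
- Max independent set = 10 - 4 = 6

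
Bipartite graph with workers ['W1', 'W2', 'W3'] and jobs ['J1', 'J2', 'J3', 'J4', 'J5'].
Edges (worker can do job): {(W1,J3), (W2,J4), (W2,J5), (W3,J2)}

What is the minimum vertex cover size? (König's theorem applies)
Minimum vertex cover size = 3

By König's theorem: in bipartite graphs,
min vertex cover = max matching = 3

Maximum matching has size 3, so minimum vertex cover also has size 3.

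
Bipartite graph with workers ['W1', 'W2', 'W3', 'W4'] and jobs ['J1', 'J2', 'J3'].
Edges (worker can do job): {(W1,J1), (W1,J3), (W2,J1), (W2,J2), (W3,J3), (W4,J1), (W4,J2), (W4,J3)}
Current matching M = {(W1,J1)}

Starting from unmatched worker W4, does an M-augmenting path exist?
Yes: W4 → J3

An M-augmenting path alternates non-matching / matching edges, starting and ending at unmatched vertices.
Path: W4 → J3
(J3 is unmatched in M, so the path is augmenting.)
Flipping edges along this path would increase |M| from 1 to 2.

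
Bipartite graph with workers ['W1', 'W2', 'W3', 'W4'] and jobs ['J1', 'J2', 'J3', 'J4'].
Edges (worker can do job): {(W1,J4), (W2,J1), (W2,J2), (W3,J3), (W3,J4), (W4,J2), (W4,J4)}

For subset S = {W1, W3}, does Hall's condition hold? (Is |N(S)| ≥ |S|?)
Yes: |N(S)| = 2, |S| = 2

Subset S = {W1, W3}
Neighbors N(S) = {J3, J4}

|N(S)| = 2, |S| = 2
Hall's condition: |N(S)| ≥ |S| is satisfied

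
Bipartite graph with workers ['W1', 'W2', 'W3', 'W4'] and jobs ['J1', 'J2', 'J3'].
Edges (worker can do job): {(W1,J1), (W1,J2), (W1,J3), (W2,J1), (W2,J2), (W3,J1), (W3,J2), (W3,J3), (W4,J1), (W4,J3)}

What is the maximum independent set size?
Maximum independent set = 4

By König's theorem:
- Min vertex cover = Max matching = 3
- Max independent set = Total vertices - Min vertex cover
- Max independent set = 7 - 3 = 4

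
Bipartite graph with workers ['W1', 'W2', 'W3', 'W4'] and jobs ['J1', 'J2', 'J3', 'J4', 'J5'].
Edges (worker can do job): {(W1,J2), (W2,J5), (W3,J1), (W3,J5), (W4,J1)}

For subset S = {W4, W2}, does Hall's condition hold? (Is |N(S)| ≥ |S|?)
Yes: |N(S)| = 2, |S| = 2

Subset S = {W4, W2}
Neighbors N(S) = {J1, J5}

|N(S)| = 2, |S| = 2
Hall's condition: |N(S)| ≥ |S| is satisfied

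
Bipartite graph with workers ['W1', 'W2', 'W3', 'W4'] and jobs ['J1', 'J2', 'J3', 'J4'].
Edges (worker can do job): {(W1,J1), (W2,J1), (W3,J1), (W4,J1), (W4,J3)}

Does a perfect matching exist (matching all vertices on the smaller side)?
No, maximum matching has size 2 < 4

Maximum matching has size 2, need 4 for perfect matching.
Unmatched workers: ['W1', 'W2']
Unmatched jobs: ['J2', 'J4']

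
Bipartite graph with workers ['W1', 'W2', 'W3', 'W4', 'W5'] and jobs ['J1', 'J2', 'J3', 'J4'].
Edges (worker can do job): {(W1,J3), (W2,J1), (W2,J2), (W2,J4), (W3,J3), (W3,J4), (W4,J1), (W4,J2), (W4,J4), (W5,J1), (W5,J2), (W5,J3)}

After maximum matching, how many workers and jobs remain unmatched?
Unmatched: 1 workers, 0 jobs

Maximum matching size: 4
Workers: 5 total, 4 matched, 1 unmatched
Jobs: 4 total, 4 matched, 0 unmatched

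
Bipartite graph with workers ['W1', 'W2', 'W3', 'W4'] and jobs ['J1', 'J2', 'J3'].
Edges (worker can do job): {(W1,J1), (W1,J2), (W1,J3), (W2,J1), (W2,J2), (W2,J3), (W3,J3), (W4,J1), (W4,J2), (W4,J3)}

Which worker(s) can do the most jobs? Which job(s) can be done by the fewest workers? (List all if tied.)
Most versatile: W1, W2, W4 (3 jobs); Least covered: J1, J2 (3 workers)

Worker degrees (jobs they can do): W1:3, W2:3, W3:1, W4:3
Job degrees (workers who can do it): J1:3, J2:3, J3:4

Maximum worker degree is 3, achieved by: W1, W2, W4
Minimum job degree is 3, achieved by: J1, J2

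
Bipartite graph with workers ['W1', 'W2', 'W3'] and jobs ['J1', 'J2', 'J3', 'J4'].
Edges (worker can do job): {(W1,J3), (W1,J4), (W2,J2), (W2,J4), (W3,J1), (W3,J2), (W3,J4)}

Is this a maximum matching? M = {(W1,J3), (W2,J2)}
No, size 2 is not maximum

Proposed matching has size 2.
Maximum matching size for this graph: 3.

This is NOT maximum - can be improved to size 3.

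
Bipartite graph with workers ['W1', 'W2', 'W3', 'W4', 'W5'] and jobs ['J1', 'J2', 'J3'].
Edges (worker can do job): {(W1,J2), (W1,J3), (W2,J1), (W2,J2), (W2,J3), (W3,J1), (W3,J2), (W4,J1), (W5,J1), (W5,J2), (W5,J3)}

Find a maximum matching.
Matching: {(W3,J2), (W4,J1), (W5,J3)}

Maximum matching (size 3):
  W3 → J2
  W4 → J1
  W5 → J3

Each worker is assigned to at most one job, and each job to at most one worker.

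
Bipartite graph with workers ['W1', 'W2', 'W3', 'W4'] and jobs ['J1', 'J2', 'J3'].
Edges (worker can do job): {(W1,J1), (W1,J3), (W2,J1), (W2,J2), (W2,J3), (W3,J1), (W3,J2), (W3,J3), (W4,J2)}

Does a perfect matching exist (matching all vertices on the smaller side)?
Yes, perfect matching exists (size 3)

Perfect matching: {(W1,J1), (W3,J3), (W4,J2)}
All 3 vertices on the smaller side are matched.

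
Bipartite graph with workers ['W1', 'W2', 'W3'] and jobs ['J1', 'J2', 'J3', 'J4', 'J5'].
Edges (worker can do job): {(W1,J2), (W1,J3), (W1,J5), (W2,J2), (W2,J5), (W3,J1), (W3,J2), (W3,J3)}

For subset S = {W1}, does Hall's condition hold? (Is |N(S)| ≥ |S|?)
Yes: |N(S)| = 3, |S| = 1

Subset S = {W1}
Neighbors N(S) = {J2, J3, J5}

|N(S)| = 3, |S| = 1
Hall's condition: |N(S)| ≥ |S| is satisfied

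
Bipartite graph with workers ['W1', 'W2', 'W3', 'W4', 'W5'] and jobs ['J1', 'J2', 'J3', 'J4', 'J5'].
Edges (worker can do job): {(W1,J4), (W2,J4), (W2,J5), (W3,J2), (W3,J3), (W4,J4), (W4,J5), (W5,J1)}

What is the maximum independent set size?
Maximum independent set = 6

By König's theorem:
- Min vertex cover = Max matching = 4
- Max independent set = Total vertices - Min vertex cover
- Max independent set = 10 - 4 = 6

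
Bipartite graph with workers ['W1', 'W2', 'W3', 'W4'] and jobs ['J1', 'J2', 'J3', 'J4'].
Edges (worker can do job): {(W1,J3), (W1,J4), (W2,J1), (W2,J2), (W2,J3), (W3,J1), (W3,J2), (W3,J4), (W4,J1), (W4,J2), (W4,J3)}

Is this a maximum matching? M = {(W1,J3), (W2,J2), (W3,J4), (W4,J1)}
Yes, size 4 is maximum

Proposed matching has size 4.
Maximum matching size for this graph: 4.

This is a maximum matching.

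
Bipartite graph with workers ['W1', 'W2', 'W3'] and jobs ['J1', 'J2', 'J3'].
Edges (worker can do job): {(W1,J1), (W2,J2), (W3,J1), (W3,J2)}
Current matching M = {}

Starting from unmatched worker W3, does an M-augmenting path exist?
Yes: W3 → J1

An M-augmenting path alternates non-matching / matching edges, starting and ending at unmatched vertices.
Path: W3 → J1
(J1 is unmatched in M, so the path is augmenting.)
Flipping edges along this path would increase |M| from 0 to 1.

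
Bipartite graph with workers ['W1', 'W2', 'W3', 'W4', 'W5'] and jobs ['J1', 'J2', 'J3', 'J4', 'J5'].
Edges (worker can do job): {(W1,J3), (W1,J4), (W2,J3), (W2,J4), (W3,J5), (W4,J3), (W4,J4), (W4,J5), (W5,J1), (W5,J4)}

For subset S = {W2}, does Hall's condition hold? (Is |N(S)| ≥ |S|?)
Yes: |N(S)| = 2, |S| = 1

Subset S = {W2}
Neighbors N(S) = {J3, J4}

|N(S)| = 2, |S| = 1
Hall's condition: |N(S)| ≥ |S| is satisfied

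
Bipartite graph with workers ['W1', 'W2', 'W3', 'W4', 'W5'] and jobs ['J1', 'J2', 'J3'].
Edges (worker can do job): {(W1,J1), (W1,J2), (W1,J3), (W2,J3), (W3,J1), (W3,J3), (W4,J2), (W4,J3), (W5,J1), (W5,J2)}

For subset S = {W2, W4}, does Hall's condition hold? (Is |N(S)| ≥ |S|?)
Yes: |N(S)| = 2, |S| = 2

Subset S = {W2, W4}
Neighbors N(S) = {J2, J3}

|N(S)| = 2, |S| = 2
Hall's condition: |N(S)| ≥ |S| is satisfied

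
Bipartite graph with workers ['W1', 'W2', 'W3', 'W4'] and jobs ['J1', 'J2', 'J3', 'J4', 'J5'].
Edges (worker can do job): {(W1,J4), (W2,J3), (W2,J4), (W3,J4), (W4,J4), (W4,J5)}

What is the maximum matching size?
Maximum matching size = 3

Maximum matching: {(W2,J3), (W3,J4), (W4,J5)}
Size: 3

This assigns 3 workers to 3 distinct jobs.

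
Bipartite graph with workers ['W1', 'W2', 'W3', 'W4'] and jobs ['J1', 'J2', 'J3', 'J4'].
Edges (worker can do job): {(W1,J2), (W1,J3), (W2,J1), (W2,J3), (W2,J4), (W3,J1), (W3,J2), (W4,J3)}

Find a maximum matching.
Matching: {(W1,J2), (W2,J4), (W3,J1), (W4,J3)}

Maximum matching (size 4):
  W1 → J2
  W2 → J4
  W3 → J1
  W4 → J3

Each worker is assigned to at most one job, and each job to at most one worker.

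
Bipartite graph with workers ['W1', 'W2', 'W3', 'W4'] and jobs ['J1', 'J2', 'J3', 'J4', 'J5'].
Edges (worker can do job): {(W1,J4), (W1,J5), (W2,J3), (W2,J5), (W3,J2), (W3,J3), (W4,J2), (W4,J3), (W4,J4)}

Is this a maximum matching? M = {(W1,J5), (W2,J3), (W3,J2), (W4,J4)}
Yes, size 4 is maximum

Proposed matching has size 4.
Maximum matching size for this graph: 4.

This is a maximum matching.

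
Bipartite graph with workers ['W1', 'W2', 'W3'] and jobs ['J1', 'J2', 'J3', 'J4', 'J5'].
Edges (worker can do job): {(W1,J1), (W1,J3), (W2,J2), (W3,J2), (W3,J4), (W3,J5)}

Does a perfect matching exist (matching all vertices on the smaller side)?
Yes, perfect matching exists (size 3)

Perfect matching: {(W1,J3), (W2,J2), (W3,J5)}
All 3 vertices on the smaller side are matched.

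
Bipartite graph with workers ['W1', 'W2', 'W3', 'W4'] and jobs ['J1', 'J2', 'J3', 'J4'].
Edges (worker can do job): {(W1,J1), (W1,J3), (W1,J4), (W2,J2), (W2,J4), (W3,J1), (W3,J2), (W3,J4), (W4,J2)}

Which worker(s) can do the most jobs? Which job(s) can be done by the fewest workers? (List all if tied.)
Most versatile: W1, W3 (3 jobs); Least covered: J3 (1 workers)

Worker degrees (jobs they can do): W1:3, W2:2, W3:3, W4:1
Job degrees (workers who can do it): J1:2, J2:3, J3:1, J4:3

Maximum worker degree is 3, achieved by: W1, W3
Minimum job degree is 1, achieved by: J3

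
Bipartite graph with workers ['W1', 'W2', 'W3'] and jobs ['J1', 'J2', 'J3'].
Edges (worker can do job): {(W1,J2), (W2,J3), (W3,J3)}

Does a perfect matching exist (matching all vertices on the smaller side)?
No, maximum matching has size 2 < 3

Maximum matching has size 2, need 3 for perfect matching.
Unmatched workers: ['W2']
Unmatched jobs: ['J1']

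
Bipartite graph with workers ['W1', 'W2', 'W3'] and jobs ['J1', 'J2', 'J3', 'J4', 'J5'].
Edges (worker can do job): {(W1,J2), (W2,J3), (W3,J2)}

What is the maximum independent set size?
Maximum independent set = 6

By König's theorem:
- Min vertex cover = Max matching = 2
- Max independent set = Total vertices - Min vertex cover
- Max independent set = 8 - 2 = 6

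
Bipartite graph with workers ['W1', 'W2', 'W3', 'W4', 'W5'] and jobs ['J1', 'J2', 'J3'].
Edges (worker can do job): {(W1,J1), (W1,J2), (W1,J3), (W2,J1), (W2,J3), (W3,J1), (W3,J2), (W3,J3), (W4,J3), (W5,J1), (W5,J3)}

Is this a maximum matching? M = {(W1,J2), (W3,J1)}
No, size 2 is not maximum

Proposed matching has size 2.
Maximum matching size for this graph: 3.

This is NOT maximum - can be improved to size 3.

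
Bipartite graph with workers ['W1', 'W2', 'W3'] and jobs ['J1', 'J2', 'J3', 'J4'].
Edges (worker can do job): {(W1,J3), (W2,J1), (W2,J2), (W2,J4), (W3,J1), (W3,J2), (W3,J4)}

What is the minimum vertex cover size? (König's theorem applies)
Minimum vertex cover size = 3

By König's theorem: in bipartite graphs,
min vertex cover = max matching = 3

Maximum matching has size 3, so minimum vertex cover also has size 3.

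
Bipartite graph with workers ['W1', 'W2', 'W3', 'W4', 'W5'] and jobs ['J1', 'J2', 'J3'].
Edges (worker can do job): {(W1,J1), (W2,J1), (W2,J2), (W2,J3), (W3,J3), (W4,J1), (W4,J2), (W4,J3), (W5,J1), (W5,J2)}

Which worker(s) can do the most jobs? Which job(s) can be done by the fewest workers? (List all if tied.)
Most versatile: W2, W4 (3 jobs); Least covered: J2, J3 (3 workers)

Worker degrees (jobs they can do): W1:1, W2:3, W3:1, W4:3, W5:2
Job degrees (workers who can do it): J1:4, J2:3, J3:3

Maximum worker degree is 3, achieved by: W2, W4
Minimum job degree is 3, achieved by: J2, J3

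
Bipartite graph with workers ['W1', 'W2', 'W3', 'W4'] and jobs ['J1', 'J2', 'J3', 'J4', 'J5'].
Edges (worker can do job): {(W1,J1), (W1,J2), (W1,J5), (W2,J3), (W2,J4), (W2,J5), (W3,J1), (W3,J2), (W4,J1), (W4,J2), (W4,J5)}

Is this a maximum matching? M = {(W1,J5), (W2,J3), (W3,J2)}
No, size 3 is not maximum

Proposed matching has size 3.
Maximum matching size for this graph: 4.

This is NOT maximum - can be improved to size 4.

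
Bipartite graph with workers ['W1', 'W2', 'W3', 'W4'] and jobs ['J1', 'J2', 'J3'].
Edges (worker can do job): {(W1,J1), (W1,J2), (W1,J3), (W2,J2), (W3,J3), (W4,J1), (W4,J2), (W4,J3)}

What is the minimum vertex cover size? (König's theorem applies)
Minimum vertex cover size = 3

By König's theorem: in bipartite graphs,
min vertex cover = max matching = 3

Maximum matching has size 3, so minimum vertex cover also has size 3.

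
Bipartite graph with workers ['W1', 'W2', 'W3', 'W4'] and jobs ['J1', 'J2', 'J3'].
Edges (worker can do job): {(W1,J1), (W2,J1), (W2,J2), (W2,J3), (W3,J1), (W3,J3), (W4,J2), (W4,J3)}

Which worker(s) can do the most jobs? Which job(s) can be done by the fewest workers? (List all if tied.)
Most versatile: W2 (3 jobs); Least covered: J2 (2 workers)

Worker degrees (jobs they can do): W1:1, W2:3, W3:2, W4:2
Job degrees (workers who can do it): J1:3, J2:2, J3:3

Maximum worker degree is 3, achieved by: W2
Minimum job degree is 2, achieved by: J2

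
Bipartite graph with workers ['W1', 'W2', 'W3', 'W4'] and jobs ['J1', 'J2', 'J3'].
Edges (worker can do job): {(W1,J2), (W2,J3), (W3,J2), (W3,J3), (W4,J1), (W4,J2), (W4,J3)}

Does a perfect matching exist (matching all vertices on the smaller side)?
Yes, perfect matching exists (size 3)

Perfect matching: {(W1,J2), (W3,J3), (W4,J1)}
All 3 vertices on the smaller side are matched.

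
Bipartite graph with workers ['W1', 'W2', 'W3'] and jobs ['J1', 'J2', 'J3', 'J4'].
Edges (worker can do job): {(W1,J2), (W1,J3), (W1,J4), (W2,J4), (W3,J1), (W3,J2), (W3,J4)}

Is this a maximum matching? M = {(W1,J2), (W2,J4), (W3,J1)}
Yes, size 3 is maximum

Proposed matching has size 3.
Maximum matching size for this graph: 3.

This is a maximum matching.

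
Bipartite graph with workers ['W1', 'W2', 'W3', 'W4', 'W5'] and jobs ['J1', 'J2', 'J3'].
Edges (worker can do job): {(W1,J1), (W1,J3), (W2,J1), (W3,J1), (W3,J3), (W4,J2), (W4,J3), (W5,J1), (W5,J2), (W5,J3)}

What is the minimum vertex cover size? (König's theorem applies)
Minimum vertex cover size = 3

By König's theorem: in bipartite graphs,
min vertex cover = max matching = 3

Maximum matching has size 3, so minimum vertex cover also has size 3.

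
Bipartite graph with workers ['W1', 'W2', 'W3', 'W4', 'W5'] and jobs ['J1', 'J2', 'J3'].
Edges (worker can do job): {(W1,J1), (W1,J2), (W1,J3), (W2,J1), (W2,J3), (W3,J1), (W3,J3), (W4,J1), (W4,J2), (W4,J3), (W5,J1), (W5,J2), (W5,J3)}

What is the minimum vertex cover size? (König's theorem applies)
Minimum vertex cover size = 3

By König's theorem: in bipartite graphs,
min vertex cover = max matching = 3

Maximum matching has size 3, so minimum vertex cover also has size 3.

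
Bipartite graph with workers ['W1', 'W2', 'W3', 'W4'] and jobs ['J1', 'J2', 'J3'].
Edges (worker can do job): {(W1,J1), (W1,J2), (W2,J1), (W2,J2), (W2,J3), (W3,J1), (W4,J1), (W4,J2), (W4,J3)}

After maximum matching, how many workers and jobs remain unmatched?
Unmatched: 1 workers, 0 jobs

Maximum matching size: 3
Workers: 4 total, 3 matched, 1 unmatched
Jobs: 3 total, 3 matched, 0 unmatched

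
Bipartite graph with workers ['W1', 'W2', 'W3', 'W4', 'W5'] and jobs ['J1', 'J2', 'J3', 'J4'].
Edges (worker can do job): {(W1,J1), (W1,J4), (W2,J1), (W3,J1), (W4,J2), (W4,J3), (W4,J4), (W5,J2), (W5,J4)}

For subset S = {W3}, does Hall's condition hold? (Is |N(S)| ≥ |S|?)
Yes: |N(S)| = 1, |S| = 1

Subset S = {W3}
Neighbors N(S) = {J1}

|N(S)| = 1, |S| = 1
Hall's condition: |N(S)| ≥ |S| is satisfied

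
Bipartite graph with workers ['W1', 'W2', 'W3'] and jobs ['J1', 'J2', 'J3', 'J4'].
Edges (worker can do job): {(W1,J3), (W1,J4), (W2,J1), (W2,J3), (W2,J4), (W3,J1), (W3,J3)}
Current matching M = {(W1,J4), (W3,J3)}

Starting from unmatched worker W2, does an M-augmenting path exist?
Yes: W2 → J1

An M-augmenting path alternates non-matching / matching edges, starting and ending at unmatched vertices.
Path: W2 → J1
(J1 is unmatched in M, so the path is augmenting.)
Flipping edges along this path would increase |M| from 2 to 3.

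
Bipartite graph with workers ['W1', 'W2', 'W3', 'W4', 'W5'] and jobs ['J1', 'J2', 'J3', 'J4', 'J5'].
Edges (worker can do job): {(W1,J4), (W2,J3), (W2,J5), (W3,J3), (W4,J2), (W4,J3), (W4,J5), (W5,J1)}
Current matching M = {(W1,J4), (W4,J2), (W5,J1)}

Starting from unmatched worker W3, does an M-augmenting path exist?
Yes: W3 → J3

An M-augmenting path alternates non-matching / matching edges, starting and ending at unmatched vertices.
Path: W3 → J3
(J3 is unmatched in M, so the path is augmenting.)
Flipping edges along this path would increase |M| from 3 to 4.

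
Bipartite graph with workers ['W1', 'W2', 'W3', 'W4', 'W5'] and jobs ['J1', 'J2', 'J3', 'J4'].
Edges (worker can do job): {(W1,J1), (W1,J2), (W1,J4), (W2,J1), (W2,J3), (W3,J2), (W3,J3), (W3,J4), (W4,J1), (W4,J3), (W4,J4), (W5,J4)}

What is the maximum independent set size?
Maximum independent set = 5

By König's theorem:
- Min vertex cover = Max matching = 4
- Max independent set = Total vertices - Min vertex cover
- Max independent set = 9 - 4 = 5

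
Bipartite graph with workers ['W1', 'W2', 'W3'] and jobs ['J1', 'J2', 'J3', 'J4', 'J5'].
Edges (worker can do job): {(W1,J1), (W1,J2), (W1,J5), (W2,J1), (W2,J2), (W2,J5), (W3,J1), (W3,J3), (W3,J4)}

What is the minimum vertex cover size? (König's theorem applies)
Minimum vertex cover size = 3

By König's theorem: in bipartite graphs,
min vertex cover = max matching = 3

Maximum matching has size 3, so minimum vertex cover also has size 3.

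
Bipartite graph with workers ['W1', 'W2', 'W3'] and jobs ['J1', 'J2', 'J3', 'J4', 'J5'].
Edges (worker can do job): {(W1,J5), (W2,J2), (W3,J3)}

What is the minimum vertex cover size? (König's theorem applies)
Minimum vertex cover size = 3

By König's theorem: in bipartite graphs,
min vertex cover = max matching = 3

Maximum matching has size 3, so minimum vertex cover also has size 3.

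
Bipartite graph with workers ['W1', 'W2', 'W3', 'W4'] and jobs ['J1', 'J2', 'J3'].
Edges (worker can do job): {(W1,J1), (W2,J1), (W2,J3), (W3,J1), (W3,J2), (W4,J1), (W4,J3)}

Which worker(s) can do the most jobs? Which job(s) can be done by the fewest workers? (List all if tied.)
Most versatile: W2, W3, W4 (2 jobs); Least covered: J2 (1 workers)

Worker degrees (jobs they can do): W1:1, W2:2, W3:2, W4:2
Job degrees (workers who can do it): J1:4, J2:1, J3:2

Maximum worker degree is 2, achieved by: W2, W3, W4
Minimum job degree is 1, achieved by: J2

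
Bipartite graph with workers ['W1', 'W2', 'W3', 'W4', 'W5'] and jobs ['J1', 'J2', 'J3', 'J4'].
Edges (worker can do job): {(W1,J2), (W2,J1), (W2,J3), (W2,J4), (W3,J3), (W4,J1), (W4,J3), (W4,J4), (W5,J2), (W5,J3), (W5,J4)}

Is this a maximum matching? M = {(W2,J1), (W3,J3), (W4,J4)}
No, size 3 is not maximum

Proposed matching has size 3.
Maximum matching size for this graph: 4.

This is NOT maximum - can be improved to size 4.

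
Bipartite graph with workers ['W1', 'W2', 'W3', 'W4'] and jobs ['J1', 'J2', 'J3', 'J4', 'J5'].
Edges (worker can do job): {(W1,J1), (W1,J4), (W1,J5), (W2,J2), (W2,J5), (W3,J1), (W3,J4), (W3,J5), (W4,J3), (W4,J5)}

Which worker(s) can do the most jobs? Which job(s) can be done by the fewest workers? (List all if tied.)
Most versatile: W1, W3 (3 jobs); Least covered: J2, J3 (1 workers)

Worker degrees (jobs they can do): W1:3, W2:2, W3:3, W4:2
Job degrees (workers who can do it): J1:2, J2:1, J3:1, J4:2, J5:4

Maximum worker degree is 3, achieved by: W1, W3
Minimum job degree is 1, achieved by: J2, J3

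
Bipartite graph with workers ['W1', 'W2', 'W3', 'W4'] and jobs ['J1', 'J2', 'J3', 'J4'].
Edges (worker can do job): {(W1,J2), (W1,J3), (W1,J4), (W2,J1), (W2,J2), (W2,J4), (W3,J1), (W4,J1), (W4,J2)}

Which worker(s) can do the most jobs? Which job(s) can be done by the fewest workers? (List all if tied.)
Most versatile: W1, W2 (3 jobs); Least covered: J3 (1 workers)

Worker degrees (jobs they can do): W1:3, W2:3, W3:1, W4:2
Job degrees (workers who can do it): J1:3, J2:3, J3:1, J4:2

Maximum worker degree is 3, achieved by: W1, W2
Minimum job degree is 1, achieved by: J3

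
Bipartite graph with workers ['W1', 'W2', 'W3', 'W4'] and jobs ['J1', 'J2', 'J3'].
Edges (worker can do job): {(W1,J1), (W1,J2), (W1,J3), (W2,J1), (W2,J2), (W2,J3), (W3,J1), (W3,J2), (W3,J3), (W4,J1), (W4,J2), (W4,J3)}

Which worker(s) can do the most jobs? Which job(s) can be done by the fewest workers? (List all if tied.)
Most versatile: W1, W2, W3, W4 (3 jobs); Least covered: J1, J2, J3 (4 workers)

Worker degrees (jobs they can do): W1:3, W2:3, W3:3, W4:3
Job degrees (workers who can do it): J1:4, J2:4, J3:4

Maximum worker degree is 3, achieved by: W1, W2, W3, W4
Minimum job degree is 4, achieved by: J1, J2, J3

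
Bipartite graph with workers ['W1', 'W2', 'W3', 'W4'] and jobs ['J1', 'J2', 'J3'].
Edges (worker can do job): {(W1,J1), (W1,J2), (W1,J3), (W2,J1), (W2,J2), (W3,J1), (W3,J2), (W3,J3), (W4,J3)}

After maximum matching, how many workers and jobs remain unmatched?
Unmatched: 1 workers, 0 jobs

Maximum matching size: 3
Workers: 4 total, 3 matched, 1 unmatched
Jobs: 3 total, 3 matched, 0 unmatched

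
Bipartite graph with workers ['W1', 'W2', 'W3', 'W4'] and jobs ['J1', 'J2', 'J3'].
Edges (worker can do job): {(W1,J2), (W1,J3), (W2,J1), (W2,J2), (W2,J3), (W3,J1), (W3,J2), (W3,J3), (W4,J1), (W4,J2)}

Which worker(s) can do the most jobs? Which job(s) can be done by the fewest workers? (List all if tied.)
Most versatile: W2, W3 (3 jobs); Least covered: J1, J3 (3 workers)

Worker degrees (jobs they can do): W1:2, W2:3, W3:3, W4:2
Job degrees (workers who can do it): J1:3, J2:4, J3:3

Maximum worker degree is 3, achieved by: W2, W3
Minimum job degree is 3, achieved by: J1, J3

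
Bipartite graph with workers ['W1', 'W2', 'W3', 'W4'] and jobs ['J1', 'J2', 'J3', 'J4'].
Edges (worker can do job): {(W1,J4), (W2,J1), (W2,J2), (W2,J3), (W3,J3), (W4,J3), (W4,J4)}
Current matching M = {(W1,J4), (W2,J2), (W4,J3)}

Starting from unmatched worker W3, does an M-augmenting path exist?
No augmenting path from W3

Alternating search from W3 reaches jobs: {J3, J4}.
Every reachable job is already matched in M, and following those matched edges back to workers exposes no further unvisited jobs.
No M-augmenting path from W3 exists.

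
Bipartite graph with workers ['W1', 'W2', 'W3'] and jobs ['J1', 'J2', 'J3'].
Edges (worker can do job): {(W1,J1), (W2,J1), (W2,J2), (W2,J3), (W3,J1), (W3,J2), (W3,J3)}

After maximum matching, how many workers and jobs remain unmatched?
Unmatched: 0 workers, 0 jobs

Maximum matching size: 3
Workers: 3 total, 3 matched, 0 unmatched
Jobs: 3 total, 3 matched, 0 unmatched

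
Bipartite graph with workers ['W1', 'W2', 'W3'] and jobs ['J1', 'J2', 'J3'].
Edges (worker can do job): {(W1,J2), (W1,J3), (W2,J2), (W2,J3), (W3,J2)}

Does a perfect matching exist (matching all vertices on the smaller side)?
No, maximum matching has size 2 < 3

Maximum matching has size 2, need 3 for perfect matching.
Unmatched workers: ['W2']
Unmatched jobs: ['J1']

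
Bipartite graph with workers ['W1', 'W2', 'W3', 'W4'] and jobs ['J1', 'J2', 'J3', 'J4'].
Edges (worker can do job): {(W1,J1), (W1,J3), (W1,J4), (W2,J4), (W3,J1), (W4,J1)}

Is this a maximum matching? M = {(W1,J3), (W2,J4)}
No, size 2 is not maximum

Proposed matching has size 2.
Maximum matching size for this graph: 3.

This is NOT maximum - can be improved to size 3.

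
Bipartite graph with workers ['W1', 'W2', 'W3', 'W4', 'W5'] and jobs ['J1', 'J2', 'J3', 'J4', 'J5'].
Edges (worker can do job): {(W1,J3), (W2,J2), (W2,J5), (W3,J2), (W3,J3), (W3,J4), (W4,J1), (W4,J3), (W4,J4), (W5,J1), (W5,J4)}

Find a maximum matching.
Matching: {(W1,J3), (W2,J5), (W3,J2), (W4,J1), (W5,J4)}

Maximum matching (size 5):
  W1 → J3
  W2 → J5
  W3 → J2
  W4 → J1
  W5 → J4

Each worker is assigned to at most one job, and each job to at most one worker.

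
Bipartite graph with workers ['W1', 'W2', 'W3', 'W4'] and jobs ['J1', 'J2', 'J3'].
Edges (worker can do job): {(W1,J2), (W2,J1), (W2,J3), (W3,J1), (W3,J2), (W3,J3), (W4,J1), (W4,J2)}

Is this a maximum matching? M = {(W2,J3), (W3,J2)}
No, size 2 is not maximum

Proposed matching has size 2.
Maximum matching size for this graph: 3.

This is NOT maximum - can be improved to size 3.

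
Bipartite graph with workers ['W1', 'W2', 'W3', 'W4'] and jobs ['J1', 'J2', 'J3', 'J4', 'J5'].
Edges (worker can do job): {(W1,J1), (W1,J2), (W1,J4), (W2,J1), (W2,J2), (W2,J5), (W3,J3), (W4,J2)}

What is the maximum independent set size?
Maximum independent set = 5

By König's theorem:
- Min vertex cover = Max matching = 4
- Max independent set = Total vertices - Min vertex cover
- Max independent set = 9 - 4 = 5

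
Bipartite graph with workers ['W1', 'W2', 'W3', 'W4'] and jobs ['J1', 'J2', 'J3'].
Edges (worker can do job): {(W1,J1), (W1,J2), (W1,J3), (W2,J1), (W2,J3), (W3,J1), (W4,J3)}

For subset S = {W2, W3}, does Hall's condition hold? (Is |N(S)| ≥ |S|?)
Yes: |N(S)| = 2, |S| = 2

Subset S = {W2, W3}
Neighbors N(S) = {J1, J3}

|N(S)| = 2, |S| = 2
Hall's condition: |N(S)| ≥ |S| is satisfied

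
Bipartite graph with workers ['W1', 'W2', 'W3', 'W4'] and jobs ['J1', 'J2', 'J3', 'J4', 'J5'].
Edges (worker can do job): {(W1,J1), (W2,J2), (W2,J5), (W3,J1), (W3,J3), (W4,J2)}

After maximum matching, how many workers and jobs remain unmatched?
Unmatched: 0 workers, 1 jobs

Maximum matching size: 4
Workers: 4 total, 4 matched, 0 unmatched
Jobs: 5 total, 4 matched, 1 unmatched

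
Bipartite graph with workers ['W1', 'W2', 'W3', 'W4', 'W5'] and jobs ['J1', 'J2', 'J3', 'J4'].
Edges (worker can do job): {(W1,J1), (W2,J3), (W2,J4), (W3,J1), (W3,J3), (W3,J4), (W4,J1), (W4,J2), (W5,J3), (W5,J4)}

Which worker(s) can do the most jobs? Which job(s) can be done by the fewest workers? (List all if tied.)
Most versatile: W3 (3 jobs); Least covered: J2 (1 workers)

Worker degrees (jobs they can do): W1:1, W2:2, W3:3, W4:2, W5:2
Job degrees (workers who can do it): J1:3, J2:1, J3:3, J4:3

Maximum worker degree is 3, achieved by: W3
Minimum job degree is 1, achieved by: J2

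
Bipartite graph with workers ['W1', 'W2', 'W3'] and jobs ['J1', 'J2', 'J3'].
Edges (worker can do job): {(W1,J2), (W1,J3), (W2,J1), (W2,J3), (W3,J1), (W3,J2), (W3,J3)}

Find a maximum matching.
Matching: {(W1,J2), (W2,J3), (W3,J1)}

Maximum matching (size 3):
  W1 → J2
  W2 → J3
  W3 → J1

Each worker is assigned to at most one job, and each job to at most one worker.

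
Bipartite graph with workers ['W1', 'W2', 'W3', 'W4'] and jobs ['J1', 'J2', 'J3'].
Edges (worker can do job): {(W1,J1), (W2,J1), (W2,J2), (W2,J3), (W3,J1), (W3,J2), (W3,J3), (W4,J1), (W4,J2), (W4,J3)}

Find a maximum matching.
Matching: {(W1,J1), (W3,J3), (W4,J2)}

Maximum matching (size 3):
  W1 → J1
  W3 → J3
  W4 → J2

Each worker is assigned to at most one job, and each job to at most one worker.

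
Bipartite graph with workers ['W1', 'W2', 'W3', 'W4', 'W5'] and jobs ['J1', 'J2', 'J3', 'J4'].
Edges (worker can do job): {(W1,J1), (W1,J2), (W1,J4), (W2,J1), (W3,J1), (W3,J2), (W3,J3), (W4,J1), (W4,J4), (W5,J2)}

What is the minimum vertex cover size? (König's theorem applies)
Minimum vertex cover size = 4

By König's theorem: in bipartite graphs,
min vertex cover = max matching = 4

Maximum matching has size 4, so minimum vertex cover also has size 4.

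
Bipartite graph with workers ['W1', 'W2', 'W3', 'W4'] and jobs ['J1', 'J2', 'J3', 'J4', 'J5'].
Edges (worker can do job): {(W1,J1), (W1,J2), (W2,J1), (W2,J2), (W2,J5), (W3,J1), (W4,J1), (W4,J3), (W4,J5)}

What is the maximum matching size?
Maximum matching size = 4

Maximum matching: {(W1,J2), (W2,J5), (W3,J1), (W4,J3)}
Size: 4

This assigns 4 workers to 4 distinct jobs.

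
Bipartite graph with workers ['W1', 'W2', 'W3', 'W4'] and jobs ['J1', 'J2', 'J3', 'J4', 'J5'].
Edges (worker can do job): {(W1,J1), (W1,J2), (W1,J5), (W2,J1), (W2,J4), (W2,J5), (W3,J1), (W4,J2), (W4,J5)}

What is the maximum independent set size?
Maximum independent set = 5

By König's theorem:
- Min vertex cover = Max matching = 4
- Max independent set = Total vertices - Min vertex cover
- Max independent set = 9 - 4 = 5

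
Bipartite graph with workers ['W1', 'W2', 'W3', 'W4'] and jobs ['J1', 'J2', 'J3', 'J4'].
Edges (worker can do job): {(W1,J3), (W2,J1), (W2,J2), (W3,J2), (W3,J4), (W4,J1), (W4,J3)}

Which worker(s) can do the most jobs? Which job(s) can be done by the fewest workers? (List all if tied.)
Most versatile: W2, W3, W4 (2 jobs); Least covered: J4 (1 workers)

Worker degrees (jobs they can do): W1:1, W2:2, W3:2, W4:2
Job degrees (workers who can do it): J1:2, J2:2, J3:2, J4:1

Maximum worker degree is 2, achieved by: W2, W3, W4
Minimum job degree is 1, achieved by: J4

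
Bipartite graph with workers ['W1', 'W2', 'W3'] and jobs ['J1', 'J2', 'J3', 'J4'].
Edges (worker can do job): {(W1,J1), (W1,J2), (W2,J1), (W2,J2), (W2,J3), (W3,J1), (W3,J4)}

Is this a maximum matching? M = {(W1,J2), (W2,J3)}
No, size 2 is not maximum

Proposed matching has size 2.
Maximum matching size for this graph: 3.

This is NOT maximum - can be improved to size 3.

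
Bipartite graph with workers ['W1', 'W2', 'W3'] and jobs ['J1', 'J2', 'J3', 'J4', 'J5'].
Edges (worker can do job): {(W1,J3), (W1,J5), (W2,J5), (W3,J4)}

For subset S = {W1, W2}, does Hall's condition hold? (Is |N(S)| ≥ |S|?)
Yes: |N(S)| = 2, |S| = 2

Subset S = {W1, W2}
Neighbors N(S) = {J3, J5}

|N(S)| = 2, |S| = 2
Hall's condition: |N(S)| ≥ |S| is satisfied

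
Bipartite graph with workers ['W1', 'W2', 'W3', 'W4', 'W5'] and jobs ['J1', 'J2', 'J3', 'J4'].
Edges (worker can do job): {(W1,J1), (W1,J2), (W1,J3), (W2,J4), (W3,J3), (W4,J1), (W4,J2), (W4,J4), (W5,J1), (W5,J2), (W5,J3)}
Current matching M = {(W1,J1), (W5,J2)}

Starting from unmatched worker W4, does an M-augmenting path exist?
Yes: W4 → J2 → W5 → J3

An M-augmenting path alternates non-matching / matching edges, starting and ending at unmatched vertices.
Path: W4 → J2 → W5 → J3
(J3 is unmatched in M, so the path is augmenting.)
Flipping edges along this path would increase |M| from 2 to 3.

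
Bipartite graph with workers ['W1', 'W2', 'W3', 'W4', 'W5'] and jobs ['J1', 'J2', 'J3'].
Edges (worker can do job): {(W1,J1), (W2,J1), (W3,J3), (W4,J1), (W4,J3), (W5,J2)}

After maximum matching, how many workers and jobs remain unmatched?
Unmatched: 2 workers, 0 jobs

Maximum matching size: 3
Workers: 5 total, 3 matched, 2 unmatched
Jobs: 3 total, 3 matched, 0 unmatched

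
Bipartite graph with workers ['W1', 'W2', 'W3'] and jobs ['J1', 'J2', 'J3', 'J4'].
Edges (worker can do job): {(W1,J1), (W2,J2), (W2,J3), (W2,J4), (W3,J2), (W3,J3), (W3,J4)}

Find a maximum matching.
Matching: {(W1,J1), (W2,J2), (W3,J4)}

Maximum matching (size 3):
  W1 → J1
  W2 → J2
  W3 → J4

Each worker is assigned to at most one job, and each job to at most one worker.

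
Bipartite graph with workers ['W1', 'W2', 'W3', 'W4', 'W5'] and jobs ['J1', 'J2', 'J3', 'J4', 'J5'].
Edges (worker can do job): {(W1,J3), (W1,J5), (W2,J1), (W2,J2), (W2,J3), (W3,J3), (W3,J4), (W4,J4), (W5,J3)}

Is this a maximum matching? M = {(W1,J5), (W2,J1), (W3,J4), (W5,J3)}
Yes, size 4 is maximum

Proposed matching has size 4.
Maximum matching size for this graph: 4.

This is a maximum matching.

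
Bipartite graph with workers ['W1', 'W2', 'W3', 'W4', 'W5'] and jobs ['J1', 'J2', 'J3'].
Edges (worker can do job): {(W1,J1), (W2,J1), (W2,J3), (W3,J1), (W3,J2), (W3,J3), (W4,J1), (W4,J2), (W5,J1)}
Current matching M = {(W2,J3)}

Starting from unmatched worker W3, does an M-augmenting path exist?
Yes: W3 → J1

An M-augmenting path alternates non-matching / matching edges, starting and ending at unmatched vertices.
Path: W3 → J1
(J1 is unmatched in M, so the path is augmenting.)
Flipping edges along this path would increase |M| from 1 to 2.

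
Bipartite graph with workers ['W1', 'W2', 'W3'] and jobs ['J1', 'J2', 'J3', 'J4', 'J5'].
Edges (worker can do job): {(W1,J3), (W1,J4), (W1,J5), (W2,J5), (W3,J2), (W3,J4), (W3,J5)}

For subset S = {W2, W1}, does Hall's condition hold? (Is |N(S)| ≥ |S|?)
Yes: |N(S)| = 3, |S| = 2

Subset S = {W2, W1}
Neighbors N(S) = {J3, J4, J5}

|N(S)| = 3, |S| = 2
Hall's condition: |N(S)| ≥ |S| is satisfied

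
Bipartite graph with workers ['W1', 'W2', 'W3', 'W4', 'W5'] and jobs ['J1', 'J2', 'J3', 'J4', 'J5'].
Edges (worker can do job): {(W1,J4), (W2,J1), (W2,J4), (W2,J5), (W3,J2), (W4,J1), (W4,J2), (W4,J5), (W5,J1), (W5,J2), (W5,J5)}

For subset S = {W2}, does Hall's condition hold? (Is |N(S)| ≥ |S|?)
Yes: |N(S)| = 3, |S| = 1

Subset S = {W2}
Neighbors N(S) = {J1, J4, J5}

|N(S)| = 3, |S| = 1
Hall's condition: |N(S)| ≥ |S| is satisfied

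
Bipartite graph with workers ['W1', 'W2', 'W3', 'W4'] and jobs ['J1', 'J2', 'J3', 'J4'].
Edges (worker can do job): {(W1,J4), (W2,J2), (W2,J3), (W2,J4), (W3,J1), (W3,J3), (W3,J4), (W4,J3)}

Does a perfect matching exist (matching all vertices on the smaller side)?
Yes, perfect matching exists (size 4)

Perfect matching: {(W1,J4), (W2,J2), (W3,J1), (W4,J3)}
All 4 vertices on the smaller side are matched.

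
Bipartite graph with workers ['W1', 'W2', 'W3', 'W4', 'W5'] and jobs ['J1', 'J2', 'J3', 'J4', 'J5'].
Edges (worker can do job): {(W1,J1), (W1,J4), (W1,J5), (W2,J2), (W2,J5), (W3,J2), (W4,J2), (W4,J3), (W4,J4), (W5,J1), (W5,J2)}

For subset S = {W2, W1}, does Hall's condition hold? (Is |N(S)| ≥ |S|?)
Yes: |N(S)| = 4, |S| = 2

Subset S = {W2, W1}
Neighbors N(S) = {J1, J2, J4, J5}

|N(S)| = 4, |S| = 2
Hall's condition: |N(S)| ≥ |S| is satisfied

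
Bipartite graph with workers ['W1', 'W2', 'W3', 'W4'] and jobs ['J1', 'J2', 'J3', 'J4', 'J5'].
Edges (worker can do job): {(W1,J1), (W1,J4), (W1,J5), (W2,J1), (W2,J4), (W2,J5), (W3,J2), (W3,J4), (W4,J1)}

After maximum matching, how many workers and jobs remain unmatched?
Unmatched: 0 workers, 1 jobs

Maximum matching size: 4
Workers: 4 total, 4 matched, 0 unmatched
Jobs: 5 total, 4 matched, 1 unmatched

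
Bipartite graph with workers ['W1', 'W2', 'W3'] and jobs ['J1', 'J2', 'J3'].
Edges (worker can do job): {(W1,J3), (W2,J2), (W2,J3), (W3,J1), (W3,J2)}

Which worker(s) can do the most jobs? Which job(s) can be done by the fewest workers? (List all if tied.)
Most versatile: W2, W3 (2 jobs); Least covered: J1 (1 workers)

Worker degrees (jobs they can do): W1:1, W2:2, W3:2
Job degrees (workers who can do it): J1:1, J2:2, J3:2

Maximum worker degree is 2, achieved by: W2, W3
Minimum job degree is 1, achieved by: J1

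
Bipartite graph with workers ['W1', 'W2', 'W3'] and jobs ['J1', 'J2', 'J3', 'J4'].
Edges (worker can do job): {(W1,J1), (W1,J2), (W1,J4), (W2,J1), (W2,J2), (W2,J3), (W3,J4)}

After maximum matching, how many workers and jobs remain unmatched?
Unmatched: 0 workers, 1 jobs

Maximum matching size: 3
Workers: 3 total, 3 matched, 0 unmatched
Jobs: 4 total, 3 matched, 1 unmatched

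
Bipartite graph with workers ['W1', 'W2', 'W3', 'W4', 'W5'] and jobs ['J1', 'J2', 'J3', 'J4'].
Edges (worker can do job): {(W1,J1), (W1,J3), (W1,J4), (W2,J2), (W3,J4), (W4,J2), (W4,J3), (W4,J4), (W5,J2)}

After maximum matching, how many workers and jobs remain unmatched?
Unmatched: 1 workers, 0 jobs

Maximum matching size: 4
Workers: 5 total, 4 matched, 1 unmatched
Jobs: 4 total, 4 matched, 0 unmatched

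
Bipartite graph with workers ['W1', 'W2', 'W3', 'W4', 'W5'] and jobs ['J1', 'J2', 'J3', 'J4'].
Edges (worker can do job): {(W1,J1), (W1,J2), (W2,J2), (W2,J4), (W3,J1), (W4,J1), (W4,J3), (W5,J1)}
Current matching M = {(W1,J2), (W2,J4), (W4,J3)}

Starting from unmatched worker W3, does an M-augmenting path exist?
Yes: W3 → J1

An M-augmenting path alternates non-matching / matching edges, starting and ending at unmatched vertices.
Path: W3 → J1
(J1 is unmatched in M, so the path is augmenting.)
Flipping edges along this path would increase |M| from 3 to 4.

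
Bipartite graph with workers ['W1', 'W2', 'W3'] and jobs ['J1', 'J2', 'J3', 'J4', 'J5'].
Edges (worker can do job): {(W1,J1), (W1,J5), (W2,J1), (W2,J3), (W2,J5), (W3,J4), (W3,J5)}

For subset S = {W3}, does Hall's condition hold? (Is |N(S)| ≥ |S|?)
Yes: |N(S)| = 2, |S| = 1

Subset S = {W3}
Neighbors N(S) = {J4, J5}

|N(S)| = 2, |S| = 1
Hall's condition: |N(S)| ≥ |S| is satisfied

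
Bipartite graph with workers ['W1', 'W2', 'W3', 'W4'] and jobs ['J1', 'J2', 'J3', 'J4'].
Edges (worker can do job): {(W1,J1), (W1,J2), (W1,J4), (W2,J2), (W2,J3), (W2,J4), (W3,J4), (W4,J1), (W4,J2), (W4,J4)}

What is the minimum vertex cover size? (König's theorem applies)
Minimum vertex cover size = 4

By König's theorem: in bipartite graphs,
min vertex cover = max matching = 4

Maximum matching has size 4, so minimum vertex cover also has size 4.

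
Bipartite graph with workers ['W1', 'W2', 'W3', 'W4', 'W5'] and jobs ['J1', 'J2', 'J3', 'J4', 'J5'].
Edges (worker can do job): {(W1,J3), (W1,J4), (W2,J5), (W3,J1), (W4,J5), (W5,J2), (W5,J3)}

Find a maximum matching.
Matching: {(W1,J4), (W3,J1), (W4,J5), (W5,J3)}

Maximum matching (size 4):
  W1 → J4
  W3 → J1
  W4 → J5
  W5 → J3

Each worker is assigned to at most one job, and each job to at most one worker.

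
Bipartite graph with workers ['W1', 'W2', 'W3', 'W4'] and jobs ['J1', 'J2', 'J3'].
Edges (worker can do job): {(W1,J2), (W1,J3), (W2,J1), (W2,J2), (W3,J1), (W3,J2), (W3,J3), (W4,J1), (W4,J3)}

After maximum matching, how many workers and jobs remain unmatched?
Unmatched: 1 workers, 0 jobs

Maximum matching size: 3
Workers: 4 total, 3 matched, 1 unmatched
Jobs: 3 total, 3 matched, 0 unmatched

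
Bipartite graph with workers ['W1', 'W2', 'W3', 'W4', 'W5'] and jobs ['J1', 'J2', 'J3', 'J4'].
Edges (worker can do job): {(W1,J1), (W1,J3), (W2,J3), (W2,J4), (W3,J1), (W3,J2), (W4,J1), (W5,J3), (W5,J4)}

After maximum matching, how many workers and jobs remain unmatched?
Unmatched: 1 workers, 0 jobs

Maximum matching size: 4
Workers: 5 total, 4 matched, 1 unmatched
Jobs: 4 total, 4 matched, 0 unmatched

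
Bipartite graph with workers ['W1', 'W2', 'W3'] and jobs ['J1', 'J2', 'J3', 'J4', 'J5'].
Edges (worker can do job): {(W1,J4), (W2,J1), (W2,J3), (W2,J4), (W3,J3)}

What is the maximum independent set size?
Maximum independent set = 5

By König's theorem:
- Min vertex cover = Max matching = 3
- Max independent set = Total vertices - Min vertex cover
- Max independent set = 8 - 3 = 5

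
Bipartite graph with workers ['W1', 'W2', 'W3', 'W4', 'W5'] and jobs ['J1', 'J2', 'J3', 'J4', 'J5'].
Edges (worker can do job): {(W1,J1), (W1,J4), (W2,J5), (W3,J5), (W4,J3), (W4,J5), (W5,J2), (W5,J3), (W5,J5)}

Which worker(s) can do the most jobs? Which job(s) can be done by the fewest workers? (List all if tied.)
Most versatile: W5 (3 jobs); Least covered: J1, J2, J4 (1 workers)

Worker degrees (jobs they can do): W1:2, W2:1, W3:1, W4:2, W5:3
Job degrees (workers who can do it): J1:1, J2:1, J3:2, J4:1, J5:4

Maximum worker degree is 3, achieved by: W5
Minimum job degree is 1, achieved by: J1, J2, J4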